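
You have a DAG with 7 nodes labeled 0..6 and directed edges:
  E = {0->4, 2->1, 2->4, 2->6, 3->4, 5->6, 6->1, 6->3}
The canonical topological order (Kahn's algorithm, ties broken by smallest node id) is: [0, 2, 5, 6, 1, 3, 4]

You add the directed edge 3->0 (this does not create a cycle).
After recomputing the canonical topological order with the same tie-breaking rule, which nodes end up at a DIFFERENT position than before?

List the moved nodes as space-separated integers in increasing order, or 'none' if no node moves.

Old toposort: [0, 2, 5, 6, 1, 3, 4]
Added edge 3->0
Recompute Kahn (smallest-id tiebreak):
  initial in-degrees: [1, 2, 0, 1, 3, 0, 2]
  ready (indeg=0): [2, 5]
  pop 2: indeg[1]->1; indeg[4]->2; indeg[6]->1 | ready=[5] | order so far=[2]
  pop 5: indeg[6]->0 | ready=[6] | order so far=[2, 5]
  pop 6: indeg[1]->0; indeg[3]->0 | ready=[1, 3] | order so far=[2, 5, 6]
  pop 1: no out-edges | ready=[3] | order so far=[2, 5, 6, 1]
  pop 3: indeg[0]->0; indeg[4]->1 | ready=[0] | order so far=[2, 5, 6, 1, 3]
  pop 0: indeg[4]->0 | ready=[4] | order so far=[2, 5, 6, 1, 3, 0]
  pop 4: no out-edges | ready=[] | order so far=[2, 5, 6, 1, 3, 0, 4]
New canonical toposort: [2, 5, 6, 1, 3, 0, 4]
Compare positions:
  Node 0: index 0 -> 5 (moved)
  Node 1: index 4 -> 3 (moved)
  Node 2: index 1 -> 0 (moved)
  Node 3: index 5 -> 4 (moved)
  Node 4: index 6 -> 6 (same)
  Node 5: index 2 -> 1 (moved)
  Node 6: index 3 -> 2 (moved)
Nodes that changed position: 0 1 2 3 5 6

Answer: 0 1 2 3 5 6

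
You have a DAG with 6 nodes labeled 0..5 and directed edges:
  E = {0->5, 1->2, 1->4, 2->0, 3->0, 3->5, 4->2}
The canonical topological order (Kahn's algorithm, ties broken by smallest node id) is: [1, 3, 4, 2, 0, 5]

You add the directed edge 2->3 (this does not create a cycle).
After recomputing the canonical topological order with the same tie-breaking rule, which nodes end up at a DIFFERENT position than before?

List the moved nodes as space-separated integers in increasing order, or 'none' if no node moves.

Old toposort: [1, 3, 4, 2, 0, 5]
Added edge 2->3
Recompute Kahn (smallest-id tiebreak):
  initial in-degrees: [2, 0, 2, 1, 1, 2]
  ready (indeg=0): [1]
  pop 1: indeg[2]->1; indeg[4]->0 | ready=[4] | order so far=[1]
  pop 4: indeg[2]->0 | ready=[2] | order so far=[1, 4]
  pop 2: indeg[0]->1; indeg[3]->0 | ready=[3] | order so far=[1, 4, 2]
  pop 3: indeg[0]->0; indeg[5]->1 | ready=[0] | order so far=[1, 4, 2, 3]
  pop 0: indeg[5]->0 | ready=[5] | order so far=[1, 4, 2, 3, 0]
  pop 5: no out-edges | ready=[] | order so far=[1, 4, 2, 3, 0, 5]
New canonical toposort: [1, 4, 2, 3, 0, 5]
Compare positions:
  Node 0: index 4 -> 4 (same)
  Node 1: index 0 -> 0 (same)
  Node 2: index 3 -> 2 (moved)
  Node 3: index 1 -> 3 (moved)
  Node 4: index 2 -> 1 (moved)
  Node 5: index 5 -> 5 (same)
Nodes that changed position: 2 3 4

Answer: 2 3 4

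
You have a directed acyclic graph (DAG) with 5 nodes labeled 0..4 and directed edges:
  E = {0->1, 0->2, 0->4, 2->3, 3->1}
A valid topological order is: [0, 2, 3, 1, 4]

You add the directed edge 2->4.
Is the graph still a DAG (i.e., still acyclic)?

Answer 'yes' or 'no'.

Answer: yes

Derivation:
Given toposort: [0, 2, 3, 1, 4]
Position of 2: index 1; position of 4: index 4
New edge 2->4: forward
Forward edge: respects the existing order. Still a DAG, same toposort still valid.
Still a DAG? yes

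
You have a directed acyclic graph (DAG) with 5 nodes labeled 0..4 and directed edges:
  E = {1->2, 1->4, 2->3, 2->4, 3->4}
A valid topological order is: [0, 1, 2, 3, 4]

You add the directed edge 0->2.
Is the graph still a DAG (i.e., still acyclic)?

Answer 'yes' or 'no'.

Answer: yes

Derivation:
Given toposort: [0, 1, 2, 3, 4]
Position of 0: index 0; position of 2: index 2
New edge 0->2: forward
Forward edge: respects the existing order. Still a DAG, same toposort still valid.
Still a DAG? yes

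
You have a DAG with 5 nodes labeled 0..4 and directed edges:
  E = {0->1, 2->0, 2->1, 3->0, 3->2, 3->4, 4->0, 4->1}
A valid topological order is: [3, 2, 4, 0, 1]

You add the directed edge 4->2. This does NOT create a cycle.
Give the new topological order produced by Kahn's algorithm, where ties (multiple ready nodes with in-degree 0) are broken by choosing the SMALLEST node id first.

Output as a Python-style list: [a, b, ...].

Old toposort: [3, 2, 4, 0, 1]
Added edge: 4->2
Position of 4 (2) > position of 2 (1). Must reorder: 4 must now come before 2.
Run Kahn's algorithm (break ties by smallest node id):
  initial in-degrees: [3, 3, 2, 0, 1]
  ready (indeg=0): [3]
  pop 3: indeg[0]->2; indeg[2]->1; indeg[4]->0 | ready=[4] | order so far=[3]
  pop 4: indeg[0]->1; indeg[1]->2; indeg[2]->0 | ready=[2] | order so far=[3, 4]
  pop 2: indeg[0]->0; indeg[1]->1 | ready=[0] | order so far=[3, 4, 2]
  pop 0: indeg[1]->0 | ready=[1] | order so far=[3, 4, 2, 0]
  pop 1: no out-edges | ready=[] | order so far=[3, 4, 2, 0, 1]
  Result: [3, 4, 2, 0, 1]

Answer: [3, 4, 2, 0, 1]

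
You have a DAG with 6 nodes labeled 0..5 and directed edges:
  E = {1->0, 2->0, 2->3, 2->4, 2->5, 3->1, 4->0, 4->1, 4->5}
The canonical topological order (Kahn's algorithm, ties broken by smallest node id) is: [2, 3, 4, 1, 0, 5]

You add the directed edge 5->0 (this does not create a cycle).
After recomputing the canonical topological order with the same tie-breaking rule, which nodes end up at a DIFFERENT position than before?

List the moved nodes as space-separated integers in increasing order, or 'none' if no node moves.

Old toposort: [2, 3, 4, 1, 0, 5]
Added edge 5->0
Recompute Kahn (smallest-id tiebreak):
  initial in-degrees: [4, 2, 0, 1, 1, 2]
  ready (indeg=0): [2]
  pop 2: indeg[0]->3; indeg[3]->0; indeg[4]->0; indeg[5]->1 | ready=[3, 4] | order so far=[2]
  pop 3: indeg[1]->1 | ready=[4] | order so far=[2, 3]
  pop 4: indeg[0]->2; indeg[1]->0; indeg[5]->0 | ready=[1, 5] | order so far=[2, 3, 4]
  pop 1: indeg[0]->1 | ready=[5] | order so far=[2, 3, 4, 1]
  pop 5: indeg[0]->0 | ready=[0] | order so far=[2, 3, 4, 1, 5]
  pop 0: no out-edges | ready=[] | order so far=[2, 3, 4, 1, 5, 0]
New canonical toposort: [2, 3, 4, 1, 5, 0]
Compare positions:
  Node 0: index 4 -> 5 (moved)
  Node 1: index 3 -> 3 (same)
  Node 2: index 0 -> 0 (same)
  Node 3: index 1 -> 1 (same)
  Node 4: index 2 -> 2 (same)
  Node 5: index 5 -> 4 (moved)
Nodes that changed position: 0 5

Answer: 0 5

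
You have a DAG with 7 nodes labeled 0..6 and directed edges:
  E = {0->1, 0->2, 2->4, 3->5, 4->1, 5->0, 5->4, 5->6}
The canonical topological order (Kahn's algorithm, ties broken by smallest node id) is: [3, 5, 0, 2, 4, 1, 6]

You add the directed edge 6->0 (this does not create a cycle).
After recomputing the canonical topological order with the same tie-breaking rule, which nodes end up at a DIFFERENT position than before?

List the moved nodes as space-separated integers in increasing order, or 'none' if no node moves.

Old toposort: [3, 5, 0, 2, 4, 1, 6]
Added edge 6->0
Recompute Kahn (smallest-id tiebreak):
  initial in-degrees: [2, 2, 1, 0, 2, 1, 1]
  ready (indeg=0): [3]
  pop 3: indeg[5]->0 | ready=[5] | order so far=[3]
  pop 5: indeg[0]->1; indeg[4]->1; indeg[6]->0 | ready=[6] | order so far=[3, 5]
  pop 6: indeg[0]->0 | ready=[0] | order so far=[3, 5, 6]
  pop 0: indeg[1]->1; indeg[2]->0 | ready=[2] | order so far=[3, 5, 6, 0]
  pop 2: indeg[4]->0 | ready=[4] | order so far=[3, 5, 6, 0, 2]
  pop 4: indeg[1]->0 | ready=[1] | order so far=[3, 5, 6, 0, 2, 4]
  pop 1: no out-edges | ready=[] | order so far=[3, 5, 6, 0, 2, 4, 1]
New canonical toposort: [3, 5, 6, 0, 2, 4, 1]
Compare positions:
  Node 0: index 2 -> 3 (moved)
  Node 1: index 5 -> 6 (moved)
  Node 2: index 3 -> 4 (moved)
  Node 3: index 0 -> 0 (same)
  Node 4: index 4 -> 5 (moved)
  Node 5: index 1 -> 1 (same)
  Node 6: index 6 -> 2 (moved)
Nodes that changed position: 0 1 2 4 6

Answer: 0 1 2 4 6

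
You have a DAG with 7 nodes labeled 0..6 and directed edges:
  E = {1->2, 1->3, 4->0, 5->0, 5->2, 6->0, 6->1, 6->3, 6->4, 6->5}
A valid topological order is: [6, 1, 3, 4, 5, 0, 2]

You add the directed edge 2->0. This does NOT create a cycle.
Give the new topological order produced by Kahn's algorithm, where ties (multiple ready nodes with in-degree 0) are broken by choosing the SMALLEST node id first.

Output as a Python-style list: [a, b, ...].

Old toposort: [6, 1, 3, 4, 5, 0, 2]
Added edge: 2->0
Position of 2 (6) > position of 0 (5). Must reorder: 2 must now come before 0.
Run Kahn's algorithm (break ties by smallest node id):
  initial in-degrees: [4, 1, 2, 2, 1, 1, 0]
  ready (indeg=0): [6]
  pop 6: indeg[0]->3; indeg[1]->0; indeg[3]->1; indeg[4]->0; indeg[5]->0 | ready=[1, 4, 5] | order so far=[6]
  pop 1: indeg[2]->1; indeg[3]->0 | ready=[3, 4, 5] | order so far=[6, 1]
  pop 3: no out-edges | ready=[4, 5] | order so far=[6, 1, 3]
  pop 4: indeg[0]->2 | ready=[5] | order so far=[6, 1, 3, 4]
  pop 5: indeg[0]->1; indeg[2]->0 | ready=[2] | order so far=[6, 1, 3, 4, 5]
  pop 2: indeg[0]->0 | ready=[0] | order so far=[6, 1, 3, 4, 5, 2]
  pop 0: no out-edges | ready=[] | order so far=[6, 1, 3, 4, 5, 2, 0]
  Result: [6, 1, 3, 4, 5, 2, 0]

Answer: [6, 1, 3, 4, 5, 2, 0]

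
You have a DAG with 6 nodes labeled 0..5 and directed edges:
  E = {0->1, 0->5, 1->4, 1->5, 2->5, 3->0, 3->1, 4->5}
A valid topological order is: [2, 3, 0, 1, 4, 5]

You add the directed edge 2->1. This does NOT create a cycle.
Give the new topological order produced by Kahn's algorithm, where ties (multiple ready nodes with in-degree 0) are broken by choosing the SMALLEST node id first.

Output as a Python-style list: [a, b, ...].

Answer: [2, 3, 0, 1, 4, 5]

Derivation:
Old toposort: [2, 3, 0, 1, 4, 5]
Added edge: 2->1
Position of 2 (0) < position of 1 (3). Old order still valid.
Run Kahn's algorithm (break ties by smallest node id):
  initial in-degrees: [1, 3, 0, 0, 1, 4]
  ready (indeg=0): [2, 3]
  pop 2: indeg[1]->2; indeg[5]->3 | ready=[3] | order so far=[2]
  pop 3: indeg[0]->0; indeg[1]->1 | ready=[0] | order so far=[2, 3]
  pop 0: indeg[1]->0; indeg[5]->2 | ready=[1] | order so far=[2, 3, 0]
  pop 1: indeg[4]->0; indeg[5]->1 | ready=[4] | order so far=[2, 3, 0, 1]
  pop 4: indeg[5]->0 | ready=[5] | order so far=[2, 3, 0, 1, 4]
  pop 5: no out-edges | ready=[] | order so far=[2, 3, 0, 1, 4, 5]
  Result: [2, 3, 0, 1, 4, 5]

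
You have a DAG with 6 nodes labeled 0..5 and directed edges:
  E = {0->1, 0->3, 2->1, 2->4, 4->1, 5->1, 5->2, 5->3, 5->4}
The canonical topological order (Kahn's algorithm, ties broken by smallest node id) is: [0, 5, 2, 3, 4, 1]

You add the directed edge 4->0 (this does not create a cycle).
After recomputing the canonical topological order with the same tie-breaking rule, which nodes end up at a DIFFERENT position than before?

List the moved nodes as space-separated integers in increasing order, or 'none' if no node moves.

Answer: 0 1 2 3 4 5

Derivation:
Old toposort: [0, 5, 2, 3, 4, 1]
Added edge 4->0
Recompute Kahn (smallest-id tiebreak):
  initial in-degrees: [1, 4, 1, 2, 2, 0]
  ready (indeg=0): [5]
  pop 5: indeg[1]->3; indeg[2]->0; indeg[3]->1; indeg[4]->1 | ready=[2] | order so far=[5]
  pop 2: indeg[1]->2; indeg[4]->0 | ready=[4] | order so far=[5, 2]
  pop 4: indeg[0]->0; indeg[1]->1 | ready=[0] | order so far=[5, 2, 4]
  pop 0: indeg[1]->0; indeg[3]->0 | ready=[1, 3] | order so far=[5, 2, 4, 0]
  pop 1: no out-edges | ready=[3] | order so far=[5, 2, 4, 0, 1]
  pop 3: no out-edges | ready=[] | order so far=[5, 2, 4, 0, 1, 3]
New canonical toposort: [5, 2, 4, 0, 1, 3]
Compare positions:
  Node 0: index 0 -> 3 (moved)
  Node 1: index 5 -> 4 (moved)
  Node 2: index 2 -> 1 (moved)
  Node 3: index 3 -> 5 (moved)
  Node 4: index 4 -> 2 (moved)
  Node 5: index 1 -> 0 (moved)
Nodes that changed position: 0 1 2 3 4 5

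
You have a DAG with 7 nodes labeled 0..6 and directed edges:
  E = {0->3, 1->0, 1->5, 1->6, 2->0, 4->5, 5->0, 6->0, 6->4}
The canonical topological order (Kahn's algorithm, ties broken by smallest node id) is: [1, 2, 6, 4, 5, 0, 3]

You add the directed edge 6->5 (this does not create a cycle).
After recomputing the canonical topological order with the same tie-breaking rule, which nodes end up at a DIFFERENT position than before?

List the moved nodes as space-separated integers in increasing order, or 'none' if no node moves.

Answer: none

Derivation:
Old toposort: [1, 2, 6, 4, 5, 0, 3]
Added edge 6->5
Recompute Kahn (smallest-id tiebreak):
  initial in-degrees: [4, 0, 0, 1, 1, 3, 1]
  ready (indeg=0): [1, 2]
  pop 1: indeg[0]->3; indeg[5]->2; indeg[6]->0 | ready=[2, 6] | order so far=[1]
  pop 2: indeg[0]->2 | ready=[6] | order so far=[1, 2]
  pop 6: indeg[0]->1; indeg[4]->0; indeg[5]->1 | ready=[4] | order so far=[1, 2, 6]
  pop 4: indeg[5]->0 | ready=[5] | order so far=[1, 2, 6, 4]
  pop 5: indeg[0]->0 | ready=[0] | order so far=[1, 2, 6, 4, 5]
  pop 0: indeg[3]->0 | ready=[3] | order so far=[1, 2, 6, 4, 5, 0]
  pop 3: no out-edges | ready=[] | order so far=[1, 2, 6, 4, 5, 0, 3]
New canonical toposort: [1, 2, 6, 4, 5, 0, 3]
Compare positions:
  Node 0: index 5 -> 5 (same)
  Node 1: index 0 -> 0 (same)
  Node 2: index 1 -> 1 (same)
  Node 3: index 6 -> 6 (same)
  Node 4: index 3 -> 3 (same)
  Node 5: index 4 -> 4 (same)
  Node 6: index 2 -> 2 (same)
Nodes that changed position: none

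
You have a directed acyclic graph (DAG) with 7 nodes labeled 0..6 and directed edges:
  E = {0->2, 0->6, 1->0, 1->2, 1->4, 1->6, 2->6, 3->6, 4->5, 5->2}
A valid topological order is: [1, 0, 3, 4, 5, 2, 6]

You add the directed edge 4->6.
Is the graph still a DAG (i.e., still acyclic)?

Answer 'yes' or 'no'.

Answer: yes

Derivation:
Given toposort: [1, 0, 3, 4, 5, 2, 6]
Position of 4: index 3; position of 6: index 6
New edge 4->6: forward
Forward edge: respects the existing order. Still a DAG, same toposort still valid.
Still a DAG? yes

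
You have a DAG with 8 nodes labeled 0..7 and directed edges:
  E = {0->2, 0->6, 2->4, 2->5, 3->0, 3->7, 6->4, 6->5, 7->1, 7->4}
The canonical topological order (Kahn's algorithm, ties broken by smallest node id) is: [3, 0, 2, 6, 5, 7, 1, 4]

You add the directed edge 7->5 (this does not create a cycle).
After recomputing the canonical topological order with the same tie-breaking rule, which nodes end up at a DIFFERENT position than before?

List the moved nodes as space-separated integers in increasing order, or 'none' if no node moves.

Old toposort: [3, 0, 2, 6, 5, 7, 1, 4]
Added edge 7->5
Recompute Kahn (smallest-id tiebreak):
  initial in-degrees: [1, 1, 1, 0, 3, 3, 1, 1]
  ready (indeg=0): [3]
  pop 3: indeg[0]->0; indeg[7]->0 | ready=[0, 7] | order so far=[3]
  pop 0: indeg[2]->0; indeg[6]->0 | ready=[2, 6, 7] | order so far=[3, 0]
  pop 2: indeg[4]->2; indeg[5]->2 | ready=[6, 7] | order so far=[3, 0, 2]
  pop 6: indeg[4]->1; indeg[5]->1 | ready=[7] | order so far=[3, 0, 2, 6]
  pop 7: indeg[1]->0; indeg[4]->0; indeg[5]->0 | ready=[1, 4, 5] | order so far=[3, 0, 2, 6, 7]
  pop 1: no out-edges | ready=[4, 5] | order so far=[3, 0, 2, 6, 7, 1]
  pop 4: no out-edges | ready=[5] | order so far=[3, 0, 2, 6, 7, 1, 4]
  pop 5: no out-edges | ready=[] | order so far=[3, 0, 2, 6, 7, 1, 4, 5]
New canonical toposort: [3, 0, 2, 6, 7, 1, 4, 5]
Compare positions:
  Node 0: index 1 -> 1 (same)
  Node 1: index 6 -> 5 (moved)
  Node 2: index 2 -> 2 (same)
  Node 3: index 0 -> 0 (same)
  Node 4: index 7 -> 6 (moved)
  Node 5: index 4 -> 7 (moved)
  Node 6: index 3 -> 3 (same)
  Node 7: index 5 -> 4 (moved)
Nodes that changed position: 1 4 5 7

Answer: 1 4 5 7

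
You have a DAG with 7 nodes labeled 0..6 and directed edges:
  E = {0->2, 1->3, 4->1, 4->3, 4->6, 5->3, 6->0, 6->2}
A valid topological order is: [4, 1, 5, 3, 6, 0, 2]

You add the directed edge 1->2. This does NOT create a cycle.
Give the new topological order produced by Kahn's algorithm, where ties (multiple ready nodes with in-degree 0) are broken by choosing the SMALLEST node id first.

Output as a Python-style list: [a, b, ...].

Old toposort: [4, 1, 5, 3, 6, 0, 2]
Added edge: 1->2
Position of 1 (1) < position of 2 (6). Old order still valid.
Run Kahn's algorithm (break ties by smallest node id):
  initial in-degrees: [1, 1, 3, 3, 0, 0, 1]
  ready (indeg=0): [4, 5]
  pop 4: indeg[1]->0; indeg[3]->2; indeg[6]->0 | ready=[1, 5, 6] | order so far=[4]
  pop 1: indeg[2]->2; indeg[3]->1 | ready=[5, 6] | order so far=[4, 1]
  pop 5: indeg[3]->0 | ready=[3, 6] | order so far=[4, 1, 5]
  pop 3: no out-edges | ready=[6] | order so far=[4, 1, 5, 3]
  pop 6: indeg[0]->0; indeg[2]->1 | ready=[0] | order so far=[4, 1, 5, 3, 6]
  pop 0: indeg[2]->0 | ready=[2] | order so far=[4, 1, 5, 3, 6, 0]
  pop 2: no out-edges | ready=[] | order so far=[4, 1, 5, 3, 6, 0, 2]
  Result: [4, 1, 5, 3, 6, 0, 2]

Answer: [4, 1, 5, 3, 6, 0, 2]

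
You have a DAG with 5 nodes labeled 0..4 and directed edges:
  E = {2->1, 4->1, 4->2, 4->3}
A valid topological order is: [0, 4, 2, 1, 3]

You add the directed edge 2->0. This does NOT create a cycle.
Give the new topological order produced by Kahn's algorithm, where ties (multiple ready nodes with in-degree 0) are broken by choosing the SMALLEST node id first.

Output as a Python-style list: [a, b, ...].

Old toposort: [0, 4, 2, 1, 3]
Added edge: 2->0
Position of 2 (2) > position of 0 (0). Must reorder: 2 must now come before 0.
Run Kahn's algorithm (break ties by smallest node id):
  initial in-degrees: [1, 2, 1, 1, 0]
  ready (indeg=0): [4]
  pop 4: indeg[1]->1; indeg[2]->0; indeg[3]->0 | ready=[2, 3] | order so far=[4]
  pop 2: indeg[0]->0; indeg[1]->0 | ready=[0, 1, 3] | order so far=[4, 2]
  pop 0: no out-edges | ready=[1, 3] | order so far=[4, 2, 0]
  pop 1: no out-edges | ready=[3] | order so far=[4, 2, 0, 1]
  pop 3: no out-edges | ready=[] | order so far=[4, 2, 0, 1, 3]
  Result: [4, 2, 0, 1, 3]

Answer: [4, 2, 0, 1, 3]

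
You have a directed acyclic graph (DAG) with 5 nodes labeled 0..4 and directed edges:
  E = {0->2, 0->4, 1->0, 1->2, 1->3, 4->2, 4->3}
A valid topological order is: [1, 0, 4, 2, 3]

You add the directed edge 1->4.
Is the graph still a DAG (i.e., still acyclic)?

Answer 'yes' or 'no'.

Answer: yes

Derivation:
Given toposort: [1, 0, 4, 2, 3]
Position of 1: index 0; position of 4: index 2
New edge 1->4: forward
Forward edge: respects the existing order. Still a DAG, same toposort still valid.
Still a DAG? yes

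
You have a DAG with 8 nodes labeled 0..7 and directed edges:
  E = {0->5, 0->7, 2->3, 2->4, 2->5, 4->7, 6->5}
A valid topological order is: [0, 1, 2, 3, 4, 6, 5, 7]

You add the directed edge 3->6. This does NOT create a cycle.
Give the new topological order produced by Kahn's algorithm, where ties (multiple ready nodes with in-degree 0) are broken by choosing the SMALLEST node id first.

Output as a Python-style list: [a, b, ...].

Answer: [0, 1, 2, 3, 4, 6, 5, 7]

Derivation:
Old toposort: [0, 1, 2, 3, 4, 6, 5, 7]
Added edge: 3->6
Position of 3 (3) < position of 6 (5). Old order still valid.
Run Kahn's algorithm (break ties by smallest node id):
  initial in-degrees: [0, 0, 0, 1, 1, 3, 1, 2]
  ready (indeg=0): [0, 1, 2]
  pop 0: indeg[5]->2; indeg[7]->1 | ready=[1, 2] | order so far=[0]
  pop 1: no out-edges | ready=[2] | order so far=[0, 1]
  pop 2: indeg[3]->0; indeg[4]->0; indeg[5]->1 | ready=[3, 4] | order so far=[0, 1, 2]
  pop 3: indeg[6]->0 | ready=[4, 6] | order so far=[0, 1, 2, 3]
  pop 4: indeg[7]->0 | ready=[6, 7] | order so far=[0, 1, 2, 3, 4]
  pop 6: indeg[5]->0 | ready=[5, 7] | order so far=[0, 1, 2, 3, 4, 6]
  pop 5: no out-edges | ready=[7] | order so far=[0, 1, 2, 3, 4, 6, 5]
  pop 7: no out-edges | ready=[] | order so far=[0, 1, 2, 3, 4, 6, 5, 7]
  Result: [0, 1, 2, 3, 4, 6, 5, 7]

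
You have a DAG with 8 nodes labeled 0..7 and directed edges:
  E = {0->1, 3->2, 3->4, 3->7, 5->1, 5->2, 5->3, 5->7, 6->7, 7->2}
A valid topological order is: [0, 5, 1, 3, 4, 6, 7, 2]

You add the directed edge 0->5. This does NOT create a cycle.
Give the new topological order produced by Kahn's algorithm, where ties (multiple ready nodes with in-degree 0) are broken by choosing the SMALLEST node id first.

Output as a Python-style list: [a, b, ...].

Answer: [0, 5, 1, 3, 4, 6, 7, 2]

Derivation:
Old toposort: [0, 5, 1, 3, 4, 6, 7, 2]
Added edge: 0->5
Position of 0 (0) < position of 5 (1). Old order still valid.
Run Kahn's algorithm (break ties by smallest node id):
  initial in-degrees: [0, 2, 3, 1, 1, 1, 0, 3]
  ready (indeg=0): [0, 6]
  pop 0: indeg[1]->1; indeg[5]->0 | ready=[5, 6] | order so far=[0]
  pop 5: indeg[1]->0; indeg[2]->2; indeg[3]->0; indeg[7]->2 | ready=[1, 3, 6] | order so far=[0, 5]
  pop 1: no out-edges | ready=[3, 6] | order so far=[0, 5, 1]
  pop 3: indeg[2]->1; indeg[4]->0; indeg[7]->1 | ready=[4, 6] | order so far=[0, 5, 1, 3]
  pop 4: no out-edges | ready=[6] | order so far=[0, 5, 1, 3, 4]
  pop 6: indeg[7]->0 | ready=[7] | order so far=[0, 5, 1, 3, 4, 6]
  pop 7: indeg[2]->0 | ready=[2] | order so far=[0, 5, 1, 3, 4, 6, 7]
  pop 2: no out-edges | ready=[] | order so far=[0, 5, 1, 3, 4, 6, 7, 2]
  Result: [0, 5, 1, 3, 4, 6, 7, 2]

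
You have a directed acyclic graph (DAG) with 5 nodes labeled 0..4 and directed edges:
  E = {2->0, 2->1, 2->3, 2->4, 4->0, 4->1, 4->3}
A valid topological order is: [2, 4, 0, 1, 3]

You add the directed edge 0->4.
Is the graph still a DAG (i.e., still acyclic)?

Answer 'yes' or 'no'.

Given toposort: [2, 4, 0, 1, 3]
Position of 0: index 2; position of 4: index 1
New edge 0->4: backward (u after v in old order)
Backward edge: old toposort is now invalid. Check if this creates a cycle.
Does 4 already reach 0? Reachable from 4: [0, 1, 3, 4]. YES -> cycle!
Still a DAG? no

Answer: no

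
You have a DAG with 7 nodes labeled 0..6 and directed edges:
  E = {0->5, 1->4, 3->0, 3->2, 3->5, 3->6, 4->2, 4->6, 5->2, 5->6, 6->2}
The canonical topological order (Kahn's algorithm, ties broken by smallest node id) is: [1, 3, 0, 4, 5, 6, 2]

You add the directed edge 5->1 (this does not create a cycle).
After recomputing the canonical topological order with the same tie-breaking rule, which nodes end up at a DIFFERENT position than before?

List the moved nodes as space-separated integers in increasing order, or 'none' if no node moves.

Old toposort: [1, 3, 0, 4, 5, 6, 2]
Added edge 5->1
Recompute Kahn (smallest-id tiebreak):
  initial in-degrees: [1, 1, 4, 0, 1, 2, 3]
  ready (indeg=0): [3]
  pop 3: indeg[0]->0; indeg[2]->3; indeg[5]->1; indeg[6]->2 | ready=[0] | order so far=[3]
  pop 0: indeg[5]->0 | ready=[5] | order so far=[3, 0]
  pop 5: indeg[1]->0; indeg[2]->2; indeg[6]->1 | ready=[1] | order so far=[3, 0, 5]
  pop 1: indeg[4]->0 | ready=[4] | order so far=[3, 0, 5, 1]
  pop 4: indeg[2]->1; indeg[6]->0 | ready=[6] | order so far=[3, 0, 5, 1, 4]
  pop 6: indeg[2]->0 | ready=[2] | order so far=[3, 0, 5, 1, 4, 6]
  pop 2: no out-edges | ready=[] | order so far=[3, 0, 5, 1, 4, 6, 2]
New canonical toposort: [3, 0, 5, 1, 4, 6, 2]
Compare positions:
  Node 0: index 2 -> 1 (moved)
  Node 1: index 0 -> 3 (moved)
  Node 2: index 6 -> 6 (same)
  Node 3: index 1 -> 0 (moved)
  Node 4: index 3 -> 4 (moved)
  Node 5: index 4 -> 2 (moved)
  Node 6: index 5 -> 5 (same)
Nodes that changed position: 0 1 3 4 5

Answer: 0 1 3 4 5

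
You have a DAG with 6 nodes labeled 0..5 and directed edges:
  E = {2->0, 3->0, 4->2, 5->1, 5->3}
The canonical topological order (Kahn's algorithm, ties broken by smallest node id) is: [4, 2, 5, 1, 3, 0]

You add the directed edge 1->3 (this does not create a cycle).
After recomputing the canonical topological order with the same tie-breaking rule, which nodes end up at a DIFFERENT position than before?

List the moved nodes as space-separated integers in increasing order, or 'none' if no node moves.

Answer: none

Derivation:
Old toposort: [4, 2, 5, 1, 3, 0]
Added edge 1->3
Recompute Kahn (smallest-id tiebreak):
  initial in-degrees: [2, 1, 1, 2, 0, 0]
  ready (indeg=0): [4, 5]
  pop 4: indeg[2]->0 | ready=[2, 5] | order so far=[4]
  pop 2: indeg[0]->1 | ready=[5] | order so far=[4, 2]
  pop 5: indeg[1]->0; indeg[3]->1 | ready=[1] | order so far=[4, 2, 5]
  pop 1: indeg[3]->0 | ready=[3] | order so far=[4, 2, 5, 1]
  pop 3: indeg[0]->0 | ready=[0] | order so far=[4, 2, 5, 1, 3]
  pop 0: no out-edges | ready=[] | order so far=[4, 2, 5, 1, 3, 0]
New canonical toposort: [4, 2, 5, 1, 3, 0]
Compare positions:
  Node 0: index 5 -> 5 (same)
  Node 1: index 3 -> 3 (same)
  Node 2: index 1 -> 1 (same)
  Node 3: index 4 -> 4 (same)
  Node 4: index 0 -> 0 (same)
  Node 5: index 2 -> 2 (same)
Nodes that changed position: none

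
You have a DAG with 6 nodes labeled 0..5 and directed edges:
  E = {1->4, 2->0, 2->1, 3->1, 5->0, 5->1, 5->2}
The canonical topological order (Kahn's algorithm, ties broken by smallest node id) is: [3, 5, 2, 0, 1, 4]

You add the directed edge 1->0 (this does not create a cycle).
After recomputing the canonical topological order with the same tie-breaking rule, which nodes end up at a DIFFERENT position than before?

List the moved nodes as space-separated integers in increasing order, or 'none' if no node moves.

Answer: 0 1

Derivation:
Old toposort: [3, 5, 2, 0, 1, 4]
Added edge 1->0
Recompute Kahn (smallest-id tiebreak):
  initial in-degrees: [3, 3, 1, 0, 1, 0]
  ready (indeg=0): [3, 5]
  pop 3: indeg[1]->2 | ready=[5] | order so far=[3]
  pop 5: indeg[0]->2; indeg[1]->1; indeg[2]->0 | ready=[2] | order so far=[3, 5]
  pop 2: indeg[0]->1; indeg[1]->0 | ready=[1] | order so far=[3, 5, 2]
  pop 1: indeg[0]->0; indeg[4]->0 | ready=[0, 4] | order so far=[3, 5, 2, 1]
  pop 0: no out-edges | ready=[4] | order so far=[3, 5, 2, 1, 0]
  pop 4: no out-edges | ready=[] | order so far=[3, 5, 2, 1, 0, 4]
New canonical toposort: [3, 5, 2, 1, 0, 4]
Compare positions:
  Node 0: index 3 -> 4 (moved)
  Node 1: index 4 -> 3 (moved)
  Node 2: index 2 -> 2 (same)
  Node 3: index 0 -> 0 (same)
  Node 4: index 5 -> 5 (same)
  Node 5: index 1 -> 1 (same)
Nodes that changed position: 0 1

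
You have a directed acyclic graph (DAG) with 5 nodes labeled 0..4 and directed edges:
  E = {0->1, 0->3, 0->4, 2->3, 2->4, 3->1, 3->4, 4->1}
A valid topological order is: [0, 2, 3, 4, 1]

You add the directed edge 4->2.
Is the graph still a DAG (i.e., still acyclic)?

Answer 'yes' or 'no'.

Answer: no

Derivation:
Given toposort: [0, 2, 3, 4, 1]
Position of 4: index 3; position of 2: index 1
New edge 4->2: backward (u after v in old order)
Backward edge: old toposort is now invalid. Check if this creates a cycle.
Does 2 already reach 4? Reachable from 2: [1, 2, 3, 4]. YES -> cycle!
Still a DAG? no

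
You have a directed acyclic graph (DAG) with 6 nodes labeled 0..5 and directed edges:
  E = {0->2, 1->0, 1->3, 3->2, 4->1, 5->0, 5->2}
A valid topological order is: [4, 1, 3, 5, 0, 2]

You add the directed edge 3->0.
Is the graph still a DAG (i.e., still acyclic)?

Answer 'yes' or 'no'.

Given toposort: [4, 1, 3, 5, 0, 2]
Position of 3: index 2; position of 0: index 4
New edge 3->0: forward
Forward edge: respects the existing order. Still a DAG, same toposort still valid.
Still a DAG? yes

Answer: yes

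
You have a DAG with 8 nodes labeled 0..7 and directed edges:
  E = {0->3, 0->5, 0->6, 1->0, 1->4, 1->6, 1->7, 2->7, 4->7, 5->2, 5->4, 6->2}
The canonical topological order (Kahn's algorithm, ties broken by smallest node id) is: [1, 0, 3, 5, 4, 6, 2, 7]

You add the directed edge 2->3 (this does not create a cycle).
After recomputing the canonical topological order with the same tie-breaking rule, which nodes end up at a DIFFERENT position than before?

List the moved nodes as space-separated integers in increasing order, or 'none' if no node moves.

Old toposort: [1, 0, 3, 5, 4, 6, 2, 7]
Added edge 2->3
Recompute Kahn (smallest-id tiebreak):
  initial in-degrees: [1, 0, 2, 2, 2, 1, 2, 3]
  ready (indeg=0): [1]
  pop 1: indeg[0]->0; indeg[4]->1; indeg[6]->1; indeg[7]->2 | ready=[0] | order so far=[1]
  pop 0: indeg[3]->1; indeg[5]->0; indeg[6]->0 | ready=[5, 6] | order so far=[1, 0]
  pop 5: indeg[2]->1; indeg[4]->0 | ready=[4, 6] | order so far=[1, 0, 5]
  pop 4: indeg[7]->1 | ready=[6] | order so far=[1, 0, 5, 4]
  pop 6: indeg[2]->0 | ready=[2] | order so far=[1, 0, 5, 4, 6]
  pop 2: indeg[3]->0; indeg[7]->0 | ready=[3, 7] | order so far=[1, 0, 5, 4, 6, 2]
  pop 3: no out-edges | ready=[7] | order so far=[1, 0, 5, 4, 6, 2, 3]
  pop 7: no out-edges | ready=[] | order so far=[1, 0, 5, 4, 6, 2, 3, 7]
New canonical toposort: [1, 0, 5, 4, 6, 2, 3, 7]
Compare positions:
  Node 0: index 1 -> 1 (same)
  Node 1: index 0 -> 0 (same)
  Node 2: index 6 -> 5 (moved)
  Node 3: index 2 -> 6 (moved)
  Node 4: index 4 -> 3 (moved)
  Node 5: index 3 -> 2 (moved)
  Node 6: index 5 -> 4 (moved)
  Node 7: index 7 -> 7 (same)
Nodes that changed position: 2 3 4 5 6

Answer: 2 3 4 5 6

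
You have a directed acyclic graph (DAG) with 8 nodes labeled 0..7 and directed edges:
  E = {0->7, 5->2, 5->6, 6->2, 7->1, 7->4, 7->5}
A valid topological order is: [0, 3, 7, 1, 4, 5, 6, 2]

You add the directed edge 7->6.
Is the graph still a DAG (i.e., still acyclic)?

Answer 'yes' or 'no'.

Given toposort: [0, 3, 7, 1, 4, 5, 6, 2]
Position of 7: index 2; position of 6: index 6
New edge 7->6: forward
Forward edge: respects the existing order. Still a DAG, same toposort still valid.
Still a DAG? yes

Answer: yes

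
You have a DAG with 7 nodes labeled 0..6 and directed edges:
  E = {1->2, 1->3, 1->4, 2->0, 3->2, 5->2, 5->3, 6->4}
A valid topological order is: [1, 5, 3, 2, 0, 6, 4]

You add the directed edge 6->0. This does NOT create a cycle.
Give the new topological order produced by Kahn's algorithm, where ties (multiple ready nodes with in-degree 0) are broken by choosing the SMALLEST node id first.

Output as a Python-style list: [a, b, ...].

Old toposort: [1, 5, 3, 2, 0, 6, 4]
Added edge: 6->0
Position of 6 (5) > position of 0 (4). Must reorder: 6 must now come before 0.
Run Kahn's algorithm (break ties by smallest node id):
  initial in-degrees: [2, 0, 3, 2, 2, 0, 0]
  ready (indeg=0): [1, 5, 6]
  pop 1: indeg[2]->2; indeg[3]->1; indeg[4]->1 | ready=[5, 6] | order so far=[1]
  pop 5: indeg[2]->1; indeg[3]->0 | ready=[3, 6] | order so far=[1, 5]
  pop 3: indeg[2]->0 | ready=[2, 6] | order so far=[1, 5, 3]
  pop 2: indeg[0]->1 | ready=[6] | order so far=[1, 5, 3, 2]
  pop 6: indeg[0]->0; indeg[4]->0 | ready=[0, 4] | order so far=[1, 5, 3, 2, 6]
  pop 0: no out-edges | ready=[4] | order so far=[1, 5, 3, 2, 6, 0]
  pop 4: no out-edges | ready=[] | order so far=[1, 5, 3, 2, 6, 0, 4]
  Result: [1, 5, 3, 2, 6, 0, 4]

Answer: [1, 5, 3, 2, 6, 0, 4]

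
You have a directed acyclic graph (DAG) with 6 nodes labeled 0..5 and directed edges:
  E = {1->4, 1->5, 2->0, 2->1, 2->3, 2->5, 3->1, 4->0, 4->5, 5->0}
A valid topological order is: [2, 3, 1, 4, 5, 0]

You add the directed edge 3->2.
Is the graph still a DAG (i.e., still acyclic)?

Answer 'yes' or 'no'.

Given toposort: [2, 3, 1, 4, 5, 0]
Position of 3: index 1; position of 2: index 0
New edge 3->2: backward (u after v in old order)
Backward edge: old toposort is now invalid. Check if this creates a cycle.
Does 2 already reach 3? Reachable from 2: [0, 1, 2, 3, 4, 5]. YES -> cycle!
Still a DAG? no

Answer: no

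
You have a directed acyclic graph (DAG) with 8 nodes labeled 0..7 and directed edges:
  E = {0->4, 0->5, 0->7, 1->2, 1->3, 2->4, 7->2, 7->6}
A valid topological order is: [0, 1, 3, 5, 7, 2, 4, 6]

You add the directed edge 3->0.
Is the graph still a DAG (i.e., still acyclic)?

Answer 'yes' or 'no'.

Answer: yes

Derivation:
Given toposort: [0, 1, 3, 5, 7, 2, 4, 6]
Position of 3: index 2; position of 0: index 0
New edge 3->0: backward (u after v in old order)
Backward edge: old toposort is now invalid. Check if this creates a cycle.
Does 0 already reach 3? Reachable from 0: [0, 2, 4, 5, 6, 7]. NO -> still a DAG (reorder needed).
Still a DAG? yes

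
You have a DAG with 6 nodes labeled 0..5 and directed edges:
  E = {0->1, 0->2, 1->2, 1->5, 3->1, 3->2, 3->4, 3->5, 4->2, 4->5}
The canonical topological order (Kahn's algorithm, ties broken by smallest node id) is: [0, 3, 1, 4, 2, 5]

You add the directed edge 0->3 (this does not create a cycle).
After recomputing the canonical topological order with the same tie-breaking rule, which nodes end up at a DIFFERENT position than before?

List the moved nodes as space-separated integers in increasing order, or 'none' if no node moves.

Old toposort: [0, 3, 1, 4, 2, 5]
Added edge 0->3
Recompute Kahn (smallest-id tiebreak):
  initial in-degrees: [0, 2, 4, 1, 1, 3]
  ready (indeg=0): [0]
  pop 0: indeg[1]->1; indeg[2]->3; indeg[3]->0 | ready=[3] | order so far=[0]
  pop 3: indeg[1]->0; indeg[2]->2; indeg[4]->0; indeg[5]->2 | ready=[1, 4] | order so far=[0, 3]
  pop 1: indeg[2]->1; indeg[5]->1 | ready=[4] | order so far=[0, 3, 1]
  pop 4: indeg[2]->0; indeg[5]->0 | ready=[2, 5] | order so far=[0, 3, 1, 4]
  pop 2: no out-edges | ready=[5] | order so far=[0, 3, 1, 4, 2]
  pop 5: no out-edges | ready=[] | order so far=[0, 3, 1, 4, 2, 5]
New canonical toposort: [0, 3, 1, 4, 2, 5]
Compare positions:
  Node 0: index 0 -> 0 (same)
  Node 1: index 2 -> 2 (same)
  Node 2: index 4 -> 4 (same)
  Node 3: index 1 -> 1 (same)
  Node 4: index 3 -> 3 (same)
  Node 5: index 5 -> 5 (same)
Nodes that changed position: none

Answer: none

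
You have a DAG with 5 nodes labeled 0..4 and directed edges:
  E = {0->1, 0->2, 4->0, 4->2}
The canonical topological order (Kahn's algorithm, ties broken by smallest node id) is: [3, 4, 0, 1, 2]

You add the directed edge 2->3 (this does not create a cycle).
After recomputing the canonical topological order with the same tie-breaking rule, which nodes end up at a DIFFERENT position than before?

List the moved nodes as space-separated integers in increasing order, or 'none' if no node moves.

Answer: 0 1 2 3 4

Derivation:
Old toposort: [3, 4, 0, 1, 2]
Added edge 2->3
Recompute Kahn (smallest-id tiebreak):
  initial in-degrees: [1, 1, 2, 1, 0]
  ready (indeg=0): [4]
  pop 4: indeg[0]->0; indeg[2]->1 | ready=[0] | order so far=[4]
  pop 0: indeg[1]->0; indeg[2]->0 | ready=[1, 2] | order so far=[4, 0]
  pop 1: no out-edges | ready=[2] | order so far=[4, 0, 1]
  pop 2: indeg[3]->0 | ready=[3] | order so far=[4, 0, 1, 2]
  pop 3: no out-edges | ready=[] | order so far=[4, 0, 1, 2, 3]
New canonical toposort: [4, 0, 1, 2, 3]
Compare positions:
  Node 0: index 2 -> 1 (moved)
  Node 1: index 3 -> 2 (moved)
  Node 2: index 4 -> 3 (moved)
  Node 3: index 0 -> 4 (moved)
  Node 4: index 1 -> 0 (moved)
Nodes that changed position: 0 1 2 3 4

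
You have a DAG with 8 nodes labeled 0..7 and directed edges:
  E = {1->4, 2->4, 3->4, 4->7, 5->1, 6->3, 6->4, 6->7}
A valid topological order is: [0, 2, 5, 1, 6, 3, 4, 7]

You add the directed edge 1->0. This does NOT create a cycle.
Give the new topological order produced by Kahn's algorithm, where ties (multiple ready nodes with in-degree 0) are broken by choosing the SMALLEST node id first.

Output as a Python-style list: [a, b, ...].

Old toposort: [0, 2, 5, 1, 6, 3, 4, 7]
Added edge: 1->0
Position of 1 (3) > position of 0 (0). Must reorder: 1 must now come before 0.
Run Kahn's algorithm (break ties by smallest node id):
  initial in-degrees: [1, 1, 0, 1, 4, 0, 0, 2]
  ready (indeg=0): [2, 5, 6]
  pop 2: indeg[4]->3 | ready=[5, 6] | order so far=[2]
  pop 5: indeg[1]->0 | ready=[1, 6] | order so far=[2, 5]
  pop 1: indeg[0]->0; indeg[4]->2 | ready=[0, 6] | order so far=[2, 5, 1]
  pop 0: no out-edges | ready=[6] | order so far=[2, 5, 1, 0]
  pop 6: indeg[3]->0; indeg[4]->1; indeg[7]->1 | ready=[3] | order so far=[2, 5, 1, 0, 6]
  pop 3: indeg[4]->0 | ready=[4] | order so far=[2, 5, 1, 0, 6, 3]
  pop 4: indeg[7]->0 | ready=[7] | order so far=[2, 5, 1, 0, 6, 3, 4]
  pop 7: no out-edges | ready=[] | order so far=[2, 5, 1, 0, 6, 3, 4, 7]
  Result: [2, 5, 1, 0, 6, 3, 4, 7]

Answer: [2, 5, 1, 0, 6, 3, 4, 7]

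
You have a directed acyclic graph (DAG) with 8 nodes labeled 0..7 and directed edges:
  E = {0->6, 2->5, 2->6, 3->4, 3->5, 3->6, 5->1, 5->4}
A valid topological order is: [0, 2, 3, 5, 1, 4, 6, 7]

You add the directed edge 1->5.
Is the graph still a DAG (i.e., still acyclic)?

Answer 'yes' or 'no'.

Answer: no

Derivation:
Given toposort: [0, 2, 3, 5, 1, 4, 6, 7]
Position of 1: index 4; position of 5: index 3
New edge 1->5: backward (u after v in old order)
Backward edge: old toposort is now invalid. Check if this creates a cycle.
Does 5 already reach 1? Reachable from 5: [1, 4, 5]. YES -> cycle!
Still a DAG? no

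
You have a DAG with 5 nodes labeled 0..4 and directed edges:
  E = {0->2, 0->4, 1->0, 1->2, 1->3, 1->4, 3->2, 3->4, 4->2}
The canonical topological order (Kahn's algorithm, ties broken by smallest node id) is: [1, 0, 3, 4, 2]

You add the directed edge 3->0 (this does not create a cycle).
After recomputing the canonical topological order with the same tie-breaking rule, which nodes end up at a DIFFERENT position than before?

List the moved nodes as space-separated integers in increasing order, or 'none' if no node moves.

Old toposort: [1, 0, 3, 4, 2]
Added edge 3->0
Recompute Kahn (smallest-id tiebreak):
  initial in-degrees: [2, 0, 4, 1, 3]
  ready (indeg=0): [1]
  pop 1: indeg[0]->1; indeg[2]->3; indeg[3]->0; indeg[4]->2 | ready=[3] | order so far=[1]
  pop 3: indeg[0]->0; indeg[2]->2; indeg[4]->1 | ready=[0] | order so far=[1, 3]
  pop 0: indeg[2]->1; indeg[4]->0 | ready=[4] | order so far=[1, 3, 0]
  pop 4: indeg[2]->0 | ready=[2] | order so far=[1, 3, 0, 4]
  pop 2: no out-edges | ready=[] | order so far=[1, 3, 0, 4, 2]
New canonical toposort: [1, 3, 0, 4, 2]
Compare positions:
  Node 0: index 1 -> 2 (moved)
  Node 1: index 0 -> 0 (same)
  Node 2: index 4 -> 4 (same)
  Node 3: index 2 -> 1 (moved)
  Node 4: index 3 -> 3 (same)
Nodes that changed position: 0 3

Answer: 0 3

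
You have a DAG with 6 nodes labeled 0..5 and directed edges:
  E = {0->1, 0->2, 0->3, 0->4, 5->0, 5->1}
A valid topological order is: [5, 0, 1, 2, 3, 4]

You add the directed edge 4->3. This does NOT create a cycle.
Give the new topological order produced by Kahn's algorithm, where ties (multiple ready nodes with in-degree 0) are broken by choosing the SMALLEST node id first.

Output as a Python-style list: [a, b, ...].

Answer: [5, 0, 1, 2, 4, 3]

Derivation:
Old toposort: [5, 0, 1, 2, 3, 4]
Added edge: 4->3
Position of 4 (5) > position of 3 (4). Must reorder: 4 must now come before 3.
Run Kahn's algorithm (break ties by smallest node id):
  initial in-degrees: [1, 2, 1, 2, 1, 0]
  ready (indeg=0): [5]
  pop 5: indeg[0]->0; indeg[1]->1 | ready=[0] | order so far=[5]
  pop 0: indeg[1]->0; indeg[2]->0; indeg[3]->1; indeg[4]->0 | ready=[1, 2, 4] | order so far=[5, 0]
  pop 1: no out-edges | ready=[2, 4] | order so far=[5, 0, 1]
  pop 2: no out-edges | ready=[4] | order so far=[5, 0, 1, 2]
  pop 4: indeg[3]->0 | ready=[3] | order so far=[5, 0, 1, 2, 4]
  pop 3: no out-edges | ready=[] | order so far=[5, 0, 1, 2, 4, 3]
  Result: [5, 0, 1, 2, 4, 3]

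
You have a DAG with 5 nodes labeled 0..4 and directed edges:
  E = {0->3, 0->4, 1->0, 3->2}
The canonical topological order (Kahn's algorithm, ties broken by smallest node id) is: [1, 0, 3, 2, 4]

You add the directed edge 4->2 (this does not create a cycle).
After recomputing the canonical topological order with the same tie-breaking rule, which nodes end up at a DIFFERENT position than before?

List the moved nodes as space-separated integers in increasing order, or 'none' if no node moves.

Answer: 2 4

Derivation:
Old toposort: [1, 0, 3, 2, 4]
Added edge 4->2
Recompute Kahn (smallest-id tiebreak):
  initial in-degrees: [1, 0, 2, 1, 1]
  ready (indeg=0): [1]
  pop 1: indeg[0]->0 | ready=[0] | order so far=[1]
  pop 0: indeg[3]->0; indeg[4]->0 | ready=[3, 4] | order so far=[1, 0]
  pop 3: indeg[2]->1 | ready=[4] | order so far=[1, 0, 3]
  pop 4: indeg[2]->0 | ready=[2] | order so far=[1, 0, 3, 4]
  pop 2: no out-edges | ready=[] | order so far=[1, 0, 3, 4, 2]
New canonical toposort: [1, 0, 3, 4, 2]
Compare positions:
  Node 0: index 1 -> 1 (same)
  Node 1: index 0 -> 0 (same)
  Node 2: index 3 -> 4 (moved)
  Node 3: index 2 -> 2 (same)
  Node 4: index 4 -> 3 (moved)
Nodes that changed position: 2 4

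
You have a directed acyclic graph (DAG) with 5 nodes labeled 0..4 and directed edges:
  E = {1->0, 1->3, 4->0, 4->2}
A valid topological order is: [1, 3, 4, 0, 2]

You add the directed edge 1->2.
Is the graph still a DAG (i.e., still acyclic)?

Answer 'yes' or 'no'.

Answer: yes

Derivation:
Given toposort: [1, 3, 4, 0, 2]
Position of 1: index 0; position of 2: index 4
New edge 1->2: forward
Forward edge: respects the existing order. Still a DAG, same toposort still valid.
Still a DAG? yes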